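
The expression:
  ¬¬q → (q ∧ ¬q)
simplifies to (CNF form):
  ¬q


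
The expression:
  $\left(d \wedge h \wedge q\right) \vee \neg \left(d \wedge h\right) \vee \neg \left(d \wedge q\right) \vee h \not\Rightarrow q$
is always true.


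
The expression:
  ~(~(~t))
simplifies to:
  ~t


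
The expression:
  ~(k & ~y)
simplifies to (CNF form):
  y | ~k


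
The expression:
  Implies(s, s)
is always true.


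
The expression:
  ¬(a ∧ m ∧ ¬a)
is always true.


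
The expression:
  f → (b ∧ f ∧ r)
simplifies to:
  (b ∧ r) ∨ ¬f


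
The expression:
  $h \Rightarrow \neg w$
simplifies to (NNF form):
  $\neg h \vee \neg w$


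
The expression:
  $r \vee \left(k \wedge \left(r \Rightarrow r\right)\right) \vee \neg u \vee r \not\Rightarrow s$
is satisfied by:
  {r: True, k: True, u: False}
  {r: True, u: False, k: False}
  {k: True, u: False, r: False}
  {k: False, u: False, r: False}
  {r: True, k: True, u: True}
  {r: True, u: True, k: False}
  {k: True, u: True, r: False}


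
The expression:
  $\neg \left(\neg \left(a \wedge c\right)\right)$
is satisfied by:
  {a: True, c: True}


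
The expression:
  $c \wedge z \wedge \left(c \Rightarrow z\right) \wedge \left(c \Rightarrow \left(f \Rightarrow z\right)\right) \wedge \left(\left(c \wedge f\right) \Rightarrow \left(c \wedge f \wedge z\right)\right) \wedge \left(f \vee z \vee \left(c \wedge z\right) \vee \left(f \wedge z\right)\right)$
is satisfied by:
  {c: True, z: True}


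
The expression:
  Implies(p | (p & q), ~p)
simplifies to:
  ~p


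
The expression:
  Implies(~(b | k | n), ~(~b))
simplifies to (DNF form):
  b | k | n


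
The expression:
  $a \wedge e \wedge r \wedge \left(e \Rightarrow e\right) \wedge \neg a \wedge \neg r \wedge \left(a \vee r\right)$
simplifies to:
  $\text{False}$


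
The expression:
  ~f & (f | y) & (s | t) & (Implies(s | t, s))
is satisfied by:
  {s: True, y: True, f: False}


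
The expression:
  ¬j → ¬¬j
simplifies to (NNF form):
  j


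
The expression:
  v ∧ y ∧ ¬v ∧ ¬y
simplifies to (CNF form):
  False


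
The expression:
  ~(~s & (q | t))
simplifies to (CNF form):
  (s | ~q) & (s | ~t)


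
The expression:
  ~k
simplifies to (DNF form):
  ~k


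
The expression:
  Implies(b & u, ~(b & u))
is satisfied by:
  {u: False, b: False}
  {b: True, u: False}
  {u: True, b: False}


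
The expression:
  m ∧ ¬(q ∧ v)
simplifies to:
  m ∧ (¬q ∨ ¬v)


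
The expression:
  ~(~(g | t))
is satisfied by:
  {t: True, g: True}
  {t: True, g: False}
  {g: True, t: False}


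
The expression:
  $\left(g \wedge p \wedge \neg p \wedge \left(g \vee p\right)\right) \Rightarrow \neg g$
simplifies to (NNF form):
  $\text{True}$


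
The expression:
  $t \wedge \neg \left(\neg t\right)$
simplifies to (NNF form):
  $t$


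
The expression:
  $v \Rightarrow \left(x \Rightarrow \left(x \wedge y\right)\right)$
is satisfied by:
  {y: True, v: False, x: False}
  {v: False, x: False, y: False}
  {y: True, x: True, v: False}
  {x: True, v: False, y: False}
  {y: True, v: True, x: False}
  {v: True, y: False, x: False}
  {y: True, x: True, v: True}


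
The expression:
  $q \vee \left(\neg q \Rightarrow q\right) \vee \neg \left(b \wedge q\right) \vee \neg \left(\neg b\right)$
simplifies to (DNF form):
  $\text{True}$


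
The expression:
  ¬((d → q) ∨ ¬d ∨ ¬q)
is never true.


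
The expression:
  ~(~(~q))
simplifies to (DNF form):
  ~q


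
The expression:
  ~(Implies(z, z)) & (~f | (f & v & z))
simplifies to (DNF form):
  False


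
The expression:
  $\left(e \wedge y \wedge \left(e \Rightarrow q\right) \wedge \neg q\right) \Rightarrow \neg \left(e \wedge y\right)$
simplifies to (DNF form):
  $\text{True}$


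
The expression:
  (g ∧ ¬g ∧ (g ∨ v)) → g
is always true.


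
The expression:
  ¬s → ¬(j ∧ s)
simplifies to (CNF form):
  True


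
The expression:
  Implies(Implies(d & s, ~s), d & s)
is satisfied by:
  {s: True, d: True}


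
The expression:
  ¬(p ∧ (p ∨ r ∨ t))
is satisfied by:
  {p: False}


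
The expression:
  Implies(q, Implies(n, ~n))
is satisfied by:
  {q: False, n: False}
  {n: True, q: False}
  {q: True, n: False}


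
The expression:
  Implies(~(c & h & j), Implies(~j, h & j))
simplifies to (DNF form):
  j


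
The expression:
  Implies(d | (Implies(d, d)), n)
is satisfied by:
  {n: True}


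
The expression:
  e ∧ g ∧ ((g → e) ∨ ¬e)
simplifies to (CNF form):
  e ∧ g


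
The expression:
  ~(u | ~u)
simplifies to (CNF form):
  False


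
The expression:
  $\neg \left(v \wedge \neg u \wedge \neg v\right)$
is always true.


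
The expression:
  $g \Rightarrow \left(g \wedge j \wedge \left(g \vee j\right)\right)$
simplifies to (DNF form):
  $j \vee \neg g$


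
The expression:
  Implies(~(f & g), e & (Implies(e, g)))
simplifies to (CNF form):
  g & (e | f)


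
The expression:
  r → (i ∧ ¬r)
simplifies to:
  ¬r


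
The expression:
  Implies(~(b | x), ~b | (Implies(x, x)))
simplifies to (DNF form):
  True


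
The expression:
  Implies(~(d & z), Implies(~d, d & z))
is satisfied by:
  {d: True}


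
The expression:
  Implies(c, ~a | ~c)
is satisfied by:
  {c: False, a: False}
  {a: True, c: False}
  {c: True, a: False}


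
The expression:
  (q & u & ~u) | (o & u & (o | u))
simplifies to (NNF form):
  o & u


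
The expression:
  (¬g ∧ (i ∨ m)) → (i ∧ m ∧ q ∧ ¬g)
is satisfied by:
  {g: True, q: True, m: False, i: False}
  {g: True, q: False, m: False, i: False}
  {i: True, g: True, q: True, m: False}
  {i: True, g: True, q: False, m: False}
  {m: True, g: True, q: True, i: False}
  {m: True, g: True, q: False, i: False}
  {m: True, g: True, i: True, q: True}
  {m: True, g: True, i: True, q: False}
  {q: True, m: False, g: False, i: False}
  {m: False, q: False, g: False, i: False}
  {i: True, m: True, q: True, g: False}


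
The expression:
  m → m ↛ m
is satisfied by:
  {m: False}


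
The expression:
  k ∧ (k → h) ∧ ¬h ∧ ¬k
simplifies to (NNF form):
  False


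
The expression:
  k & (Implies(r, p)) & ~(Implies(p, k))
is never true.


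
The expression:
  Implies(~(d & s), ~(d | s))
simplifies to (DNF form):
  (d & s) | (~d & ~s)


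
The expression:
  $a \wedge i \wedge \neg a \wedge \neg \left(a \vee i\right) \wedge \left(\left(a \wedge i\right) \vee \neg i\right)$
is never true.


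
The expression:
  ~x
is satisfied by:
  {x: False}


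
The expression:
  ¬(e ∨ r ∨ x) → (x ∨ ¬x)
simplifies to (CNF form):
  True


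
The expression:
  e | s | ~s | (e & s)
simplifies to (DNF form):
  True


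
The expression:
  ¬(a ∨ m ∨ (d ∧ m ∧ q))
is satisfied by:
  {a: False, m: False}


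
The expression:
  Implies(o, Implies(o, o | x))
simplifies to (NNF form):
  True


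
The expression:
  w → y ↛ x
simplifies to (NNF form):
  (y ∧ ¬x) ∨ ¬w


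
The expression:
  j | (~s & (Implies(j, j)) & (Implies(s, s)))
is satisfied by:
  {j: True, s: False}
  {s: False, j: False}
  {s: True, j: True}


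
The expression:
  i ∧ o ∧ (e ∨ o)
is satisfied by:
  {i: True, o: True}


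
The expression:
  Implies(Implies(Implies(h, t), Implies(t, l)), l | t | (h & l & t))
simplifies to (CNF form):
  l | t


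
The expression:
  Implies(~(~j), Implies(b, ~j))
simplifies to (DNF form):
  ~b | ~j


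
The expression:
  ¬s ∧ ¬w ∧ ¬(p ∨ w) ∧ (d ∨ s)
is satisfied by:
  {d: True, p: False, w: False, s: False}


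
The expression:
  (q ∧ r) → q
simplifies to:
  True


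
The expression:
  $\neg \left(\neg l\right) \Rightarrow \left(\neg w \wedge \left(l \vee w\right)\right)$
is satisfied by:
  {l: False, w: False}
  {w: True, l: False}
  {l: True, w: False}


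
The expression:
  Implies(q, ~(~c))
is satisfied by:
  {c: True, q: False}
  {q: False, c: False}
  {q: True, c: True}


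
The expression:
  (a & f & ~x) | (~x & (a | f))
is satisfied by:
  {a: True, f: True, x: False}
  {a: True, f: False, x: False}
  {f: True, a: False, x: False}


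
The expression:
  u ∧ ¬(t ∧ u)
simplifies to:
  u ∧ ¬t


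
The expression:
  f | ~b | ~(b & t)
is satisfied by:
  {f: True, t: False, b: False}
  {f: False, t: False, b: False}
  {b: True, f: True, t: False}
  {b: True, f: False, t: False}
  {t: True, f: True, b: False}
  {t: True, f: False, b: False}
  {t: True, b: True, f: True}


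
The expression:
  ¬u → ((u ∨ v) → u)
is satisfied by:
  {u: True, v: False}
  {v: False, u: False}
  {v: True, u: True}


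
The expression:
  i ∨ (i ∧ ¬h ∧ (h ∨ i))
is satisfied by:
  {i: True}


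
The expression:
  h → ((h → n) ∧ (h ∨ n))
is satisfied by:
  {n: True, h: False}
  {h: False, n: False}
  {h: True, n: True}


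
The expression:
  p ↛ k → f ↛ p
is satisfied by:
  {k: True, p: False}
  {p: False, k: False}
  {p: True, k: True}


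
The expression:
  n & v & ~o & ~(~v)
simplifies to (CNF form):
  n & v & ~o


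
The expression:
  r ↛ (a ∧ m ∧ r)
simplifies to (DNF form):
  (r ∧ ¬a) ∨ (r ∧ ¬m)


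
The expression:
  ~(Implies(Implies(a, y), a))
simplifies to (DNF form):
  ~a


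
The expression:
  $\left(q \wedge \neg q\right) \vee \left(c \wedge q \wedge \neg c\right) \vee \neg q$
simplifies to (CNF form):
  $\neg q$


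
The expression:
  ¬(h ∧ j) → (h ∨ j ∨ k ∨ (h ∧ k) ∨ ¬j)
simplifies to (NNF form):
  True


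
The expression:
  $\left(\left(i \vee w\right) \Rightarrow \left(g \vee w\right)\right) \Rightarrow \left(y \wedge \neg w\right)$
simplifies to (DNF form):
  $\left(y \wedge \neg w\right) \vee \left(i \wedge y \wedge \neg w\right) \vee \left(i \wedge \neg g \wedge \neg w\right) \vee \left(y \wedge \neg g \wedge \neg w\right)$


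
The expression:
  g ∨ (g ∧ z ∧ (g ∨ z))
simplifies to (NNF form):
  g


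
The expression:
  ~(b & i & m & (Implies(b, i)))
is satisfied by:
  {m: False, b: False, i: False}
  {i: True, m: False, b: False}
  {b: True, m: False, i: False}
  {i: True, b: True, m: False}
  {m: True, i: False, b: False}
  {i: True, m: True, b: False}
  {b: True, m: True, i: False}


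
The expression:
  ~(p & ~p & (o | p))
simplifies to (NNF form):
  True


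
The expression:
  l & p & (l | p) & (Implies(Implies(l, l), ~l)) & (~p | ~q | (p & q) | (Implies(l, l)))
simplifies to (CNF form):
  False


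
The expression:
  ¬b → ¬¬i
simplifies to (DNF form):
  b ∨ i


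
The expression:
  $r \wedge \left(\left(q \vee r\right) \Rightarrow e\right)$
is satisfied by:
  {r: True, e: True}


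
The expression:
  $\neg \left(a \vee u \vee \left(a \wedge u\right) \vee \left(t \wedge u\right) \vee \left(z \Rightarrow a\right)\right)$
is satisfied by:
  {z: True, u: False, a: False}


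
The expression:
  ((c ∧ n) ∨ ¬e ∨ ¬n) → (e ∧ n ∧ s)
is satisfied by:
  {s: True, e: True, n: True, c: False}
  {e: True, n: True, s: False, c: False}
  {s: True, c: True, e: True, n: True}


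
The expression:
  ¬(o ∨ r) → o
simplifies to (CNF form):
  o ∨ r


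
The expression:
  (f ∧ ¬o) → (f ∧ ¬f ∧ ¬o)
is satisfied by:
  {o: True, f: False}
  {f: False, o: False}
  {f: True, o: True}


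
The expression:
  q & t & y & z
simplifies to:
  q & t & y & z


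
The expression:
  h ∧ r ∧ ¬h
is never true.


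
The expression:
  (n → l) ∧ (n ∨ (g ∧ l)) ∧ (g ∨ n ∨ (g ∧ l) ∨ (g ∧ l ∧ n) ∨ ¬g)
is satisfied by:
  {n: True, g: True, l: True}
  {n: True, l: True, g: False}
  {g: True, l: True, n: False}


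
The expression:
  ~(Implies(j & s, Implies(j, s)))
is never true.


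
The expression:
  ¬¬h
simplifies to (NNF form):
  h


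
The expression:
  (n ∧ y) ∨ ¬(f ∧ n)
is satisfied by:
  {y: True, n: False, f: False}
  {n: False, f: False, y: False}
  {f: True, y: True, n: False}
  {f: True, n: False, y: False}
  {y: True, n: True, f: False}
  {n: True, y: False, f: False}
  {f: True, n: True, y: True}


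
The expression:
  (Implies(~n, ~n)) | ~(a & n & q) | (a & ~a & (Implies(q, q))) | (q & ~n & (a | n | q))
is always true.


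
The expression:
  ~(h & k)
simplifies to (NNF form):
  ~h | ~k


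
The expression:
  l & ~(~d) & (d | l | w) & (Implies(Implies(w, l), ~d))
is never true.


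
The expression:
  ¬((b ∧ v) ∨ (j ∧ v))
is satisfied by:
  {j: False, v: False, b: False}
  {b: True, j: False, v: False}
  {j: True, b: False, v: False}
  {b: True, j: True, v: False}
  {v: True, b: False, j: False}


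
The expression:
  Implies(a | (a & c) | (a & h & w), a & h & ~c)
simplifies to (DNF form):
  ~a | (h & ~c)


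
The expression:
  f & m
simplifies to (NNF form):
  f & m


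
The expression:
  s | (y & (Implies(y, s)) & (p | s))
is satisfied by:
  {s: True}


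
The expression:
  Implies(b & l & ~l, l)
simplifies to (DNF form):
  True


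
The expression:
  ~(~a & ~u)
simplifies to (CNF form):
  a | u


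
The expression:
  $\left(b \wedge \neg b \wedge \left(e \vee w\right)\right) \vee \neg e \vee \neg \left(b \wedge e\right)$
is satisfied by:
  {e: False, b: False}
  {b: True, e: False}
  {e: True, b: False}


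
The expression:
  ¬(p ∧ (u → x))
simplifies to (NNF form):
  (u ∧ ¬x) ∨ ¬p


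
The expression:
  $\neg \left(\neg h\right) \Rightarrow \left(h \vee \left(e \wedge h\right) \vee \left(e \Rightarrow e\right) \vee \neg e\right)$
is always true.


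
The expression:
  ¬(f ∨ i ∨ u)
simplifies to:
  ¬f ∧ ¬i ∧ ¬u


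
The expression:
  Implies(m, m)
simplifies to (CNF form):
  True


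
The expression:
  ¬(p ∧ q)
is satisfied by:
  {p: False, q: False}
  {q: True, p: False}
  {p: True, q: False}


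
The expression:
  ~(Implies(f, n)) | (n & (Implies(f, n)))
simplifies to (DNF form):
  f | n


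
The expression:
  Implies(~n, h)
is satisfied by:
  {n: True, h: True}
  {n: True, h: False}
  {h: True, n: False}


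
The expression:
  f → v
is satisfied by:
  {v: True, f: False}
  {f: False, v: False}
  {f: True, v: True}


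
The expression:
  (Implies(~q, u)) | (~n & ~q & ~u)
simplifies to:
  q | u | ~n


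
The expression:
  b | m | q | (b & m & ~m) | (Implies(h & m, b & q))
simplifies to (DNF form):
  True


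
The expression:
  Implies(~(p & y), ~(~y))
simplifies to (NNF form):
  y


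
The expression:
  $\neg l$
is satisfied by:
  {l: False}


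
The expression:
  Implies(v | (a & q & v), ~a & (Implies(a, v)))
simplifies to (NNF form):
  ~a | ~v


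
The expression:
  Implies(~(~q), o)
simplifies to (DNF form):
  o | ~q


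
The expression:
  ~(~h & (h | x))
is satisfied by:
  {h: True, x: False}
  {x: False, h: False}
  {x: True, h: True}


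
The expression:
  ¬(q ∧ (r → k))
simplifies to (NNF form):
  (r ∧ ¬k) ∨ ¬q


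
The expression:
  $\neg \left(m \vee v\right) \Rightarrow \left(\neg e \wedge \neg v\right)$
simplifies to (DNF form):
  $m \vee v \vee \neg e$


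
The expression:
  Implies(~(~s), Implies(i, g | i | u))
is always true.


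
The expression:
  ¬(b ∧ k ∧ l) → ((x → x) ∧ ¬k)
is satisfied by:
  {b: True, l: True, k: False}
  {b: True, l: False, k: False}
  {l: True, b: False, k: False}
  {b: False, l: False, k: False}
  {b: True, k: True, l: True}


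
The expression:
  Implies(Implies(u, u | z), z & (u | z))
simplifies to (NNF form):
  z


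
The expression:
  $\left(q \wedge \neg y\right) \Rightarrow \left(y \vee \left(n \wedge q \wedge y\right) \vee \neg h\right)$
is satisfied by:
  {y: True, h: False, q: False}
  {h: False, q: False, y: False}
  {y: True, q: True, h: False}
  {q: True, h: False, y: False}
  {y: True, h: True, q: False}
  {h: True, y: False, q: False}
  {y: True, q: True, h: True}


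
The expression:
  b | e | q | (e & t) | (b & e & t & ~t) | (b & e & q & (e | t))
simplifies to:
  b | e | q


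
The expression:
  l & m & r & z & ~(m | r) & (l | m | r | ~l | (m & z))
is never true.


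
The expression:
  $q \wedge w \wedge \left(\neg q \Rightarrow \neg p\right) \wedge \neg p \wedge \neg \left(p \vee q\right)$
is never true.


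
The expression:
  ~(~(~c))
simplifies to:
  ~c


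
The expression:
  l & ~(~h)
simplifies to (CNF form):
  h & l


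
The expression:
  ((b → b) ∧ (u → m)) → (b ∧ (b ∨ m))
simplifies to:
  b ∨ (u ∧ ¬m)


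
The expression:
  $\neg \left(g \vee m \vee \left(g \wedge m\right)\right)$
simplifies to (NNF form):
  $\neg g \wedge \neg m$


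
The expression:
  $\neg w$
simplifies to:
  $\neg w$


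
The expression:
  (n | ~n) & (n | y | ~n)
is always true.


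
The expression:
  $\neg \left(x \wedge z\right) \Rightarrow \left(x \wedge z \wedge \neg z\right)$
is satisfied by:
  {z: True, x: True}


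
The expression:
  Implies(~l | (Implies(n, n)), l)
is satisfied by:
  {l: True}


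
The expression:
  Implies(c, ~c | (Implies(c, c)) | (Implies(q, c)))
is always true.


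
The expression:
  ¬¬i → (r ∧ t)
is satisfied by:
  {t: True, r: True, i: False}
  {t: True, r: False, i: False}
  {r: True, t: False, i: False}
  {t: False, r: False, i: False}
  {i: True, t: True, r: True}


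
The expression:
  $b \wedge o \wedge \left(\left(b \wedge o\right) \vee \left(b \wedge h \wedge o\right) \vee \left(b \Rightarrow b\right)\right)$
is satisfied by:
  {b: True, o: True}


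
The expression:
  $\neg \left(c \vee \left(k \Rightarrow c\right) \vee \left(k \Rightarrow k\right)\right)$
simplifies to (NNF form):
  $\text{False}$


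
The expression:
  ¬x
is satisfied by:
  {x: False}


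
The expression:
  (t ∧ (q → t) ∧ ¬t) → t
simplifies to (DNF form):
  True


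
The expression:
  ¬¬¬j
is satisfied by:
  {j: False}


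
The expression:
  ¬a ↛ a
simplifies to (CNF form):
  ¬a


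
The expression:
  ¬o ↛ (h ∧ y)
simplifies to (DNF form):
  (¬h ∧ ¬o) ∨ (¬o ∧ ¬y)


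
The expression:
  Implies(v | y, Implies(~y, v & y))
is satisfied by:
  {y: True, v: False}
  {v: False, y: False}
  {v: True, y: True}


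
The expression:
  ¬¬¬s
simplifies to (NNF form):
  ¬s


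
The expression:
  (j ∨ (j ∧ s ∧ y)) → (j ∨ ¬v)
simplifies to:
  True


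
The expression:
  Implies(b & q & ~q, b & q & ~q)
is always true.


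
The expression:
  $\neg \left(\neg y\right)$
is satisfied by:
  {y: True}


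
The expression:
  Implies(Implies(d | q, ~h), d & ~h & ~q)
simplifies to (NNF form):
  (h & q) | (d & ~q)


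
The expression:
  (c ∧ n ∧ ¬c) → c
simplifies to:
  True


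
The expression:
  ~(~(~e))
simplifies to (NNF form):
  ~e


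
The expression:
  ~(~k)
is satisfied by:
  {k: True}


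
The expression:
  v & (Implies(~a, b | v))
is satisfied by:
  {v: True}


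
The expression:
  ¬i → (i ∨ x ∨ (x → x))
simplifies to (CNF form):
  True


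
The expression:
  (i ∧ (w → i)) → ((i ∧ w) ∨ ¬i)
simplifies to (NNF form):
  w ∨ ¬i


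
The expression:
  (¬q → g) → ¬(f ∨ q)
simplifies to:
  ¬q ∧ (¬f ∨ ¬g)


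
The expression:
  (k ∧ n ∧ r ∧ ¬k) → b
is always true.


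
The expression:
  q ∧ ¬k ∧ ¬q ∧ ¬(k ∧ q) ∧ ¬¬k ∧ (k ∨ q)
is never true.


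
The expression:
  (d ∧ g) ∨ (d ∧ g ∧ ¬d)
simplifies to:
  d ∧ g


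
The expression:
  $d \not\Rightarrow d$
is never true.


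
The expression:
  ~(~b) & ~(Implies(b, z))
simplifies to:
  b & ~z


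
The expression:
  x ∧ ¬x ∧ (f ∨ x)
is never true.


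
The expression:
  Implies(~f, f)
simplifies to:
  f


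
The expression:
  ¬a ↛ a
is always true.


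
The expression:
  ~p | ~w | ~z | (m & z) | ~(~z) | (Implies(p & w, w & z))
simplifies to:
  True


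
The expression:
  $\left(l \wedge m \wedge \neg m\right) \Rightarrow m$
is always true.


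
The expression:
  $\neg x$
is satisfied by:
  {x: False}


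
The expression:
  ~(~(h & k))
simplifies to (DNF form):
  h & k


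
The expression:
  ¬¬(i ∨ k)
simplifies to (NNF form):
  i ∨ k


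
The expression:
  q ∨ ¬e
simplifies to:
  q ∨ ¬e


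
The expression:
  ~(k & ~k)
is always true.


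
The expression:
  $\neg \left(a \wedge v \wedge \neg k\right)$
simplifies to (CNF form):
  $k \vee \neg a \vee \neg v$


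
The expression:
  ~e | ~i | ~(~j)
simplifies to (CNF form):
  j | ~e | ~i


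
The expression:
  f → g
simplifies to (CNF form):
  g ∨ ¬f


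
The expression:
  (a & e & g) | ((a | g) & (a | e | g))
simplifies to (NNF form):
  a | g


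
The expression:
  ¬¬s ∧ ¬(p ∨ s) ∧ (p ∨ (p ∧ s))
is never true.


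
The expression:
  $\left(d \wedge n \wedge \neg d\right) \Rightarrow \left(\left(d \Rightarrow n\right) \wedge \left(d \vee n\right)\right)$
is always true.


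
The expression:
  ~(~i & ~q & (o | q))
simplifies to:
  i | q | ~o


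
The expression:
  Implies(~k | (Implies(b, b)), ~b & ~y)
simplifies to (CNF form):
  ~b & ~y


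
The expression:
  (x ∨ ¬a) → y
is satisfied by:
  {y: True, a: True, x: False}
  {y: True, a: False, x: False}
  {y: True, x: True, a: True}
  {y: True, x: True, a: False}
  {a: True, x: False, y: False}


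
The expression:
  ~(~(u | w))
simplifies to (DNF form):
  u | w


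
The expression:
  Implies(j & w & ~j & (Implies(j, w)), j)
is always true.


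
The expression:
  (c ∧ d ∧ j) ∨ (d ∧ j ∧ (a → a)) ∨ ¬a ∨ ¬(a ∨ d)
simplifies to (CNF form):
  (d ∨ ¬a) ∧ (j ∨ ¬a)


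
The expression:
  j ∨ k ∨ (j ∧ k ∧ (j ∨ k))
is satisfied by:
  {k: True, j: True}
  {k: True, j: False}
  {j: True, k: False}


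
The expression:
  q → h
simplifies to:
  h ∨ ¬q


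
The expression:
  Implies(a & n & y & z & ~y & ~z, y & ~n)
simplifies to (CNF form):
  True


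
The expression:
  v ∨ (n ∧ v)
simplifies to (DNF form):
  v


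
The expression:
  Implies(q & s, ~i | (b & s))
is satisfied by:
  {b: True, s: False, i: False, q: False}
  {b: False, s: False, i: False, q: False}
  {b: True, q: True, s: False, i: False}
  {q: True, b: False, s: False, i: False}
  {b: True, i: True, q: False, s: False}
  {i: True, q: False, s: False, b: False}
  {b: True, q: True, i: True, s: False}
  {q: True, i: True, b: False, s: False}
  {b: True, s: True, q: False, i: False}
  {s: True, q: False, i: False, b: False}
  {b: True, q: True, s: True, i: False}
  {q: True, s: True, b: False, i: False}
  {b: True, i: True, s: True, q: False}
  {i: True, s: True, q: False, b: False}
  {b: True, q: True, i: True, s: True}


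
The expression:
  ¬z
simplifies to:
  ¬z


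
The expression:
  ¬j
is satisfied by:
  {j: False}


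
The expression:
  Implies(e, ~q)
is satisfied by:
  {e: False, q: False}
  {q: True, e: False}
  {e: True, q: False}


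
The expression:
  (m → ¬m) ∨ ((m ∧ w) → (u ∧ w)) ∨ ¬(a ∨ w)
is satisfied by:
  {u: True, w: False, m: False}
  {w: False, m: False, u: False}
  {u: True, m: True, w: False}
  {m: True, w: False, u: False}
  {u: True, w: True, m: False}
  {w: True, u: False, m: False}
  {u: True, m: True, w: True}


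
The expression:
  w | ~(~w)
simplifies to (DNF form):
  w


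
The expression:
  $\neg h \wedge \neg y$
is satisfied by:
  {y: False, h: False}


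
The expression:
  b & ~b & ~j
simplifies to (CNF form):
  False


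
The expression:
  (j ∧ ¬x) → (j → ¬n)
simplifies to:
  x ∨ ¬j ∨ ¬n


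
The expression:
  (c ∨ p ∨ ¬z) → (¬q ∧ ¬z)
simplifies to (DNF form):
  (z ∧ ¬z) ∨ (¬q ∧ ¬z) ∨ (z ∧ ¬c ∧ ¬p) ∨ (z ∧ ¬c ∧ ¬z) ∨ (z ∧ ¬p ∧ ¬z) ∨ (¬c ∧ ¬p ∧ ¬q) ∨ (¬c ∧ ¬q ∧ ¬z) ∨ (¬p ∧ ¬q ∧ ¬z)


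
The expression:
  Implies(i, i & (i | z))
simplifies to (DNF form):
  True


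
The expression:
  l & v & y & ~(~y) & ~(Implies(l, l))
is never true.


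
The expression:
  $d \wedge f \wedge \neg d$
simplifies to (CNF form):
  $\text{False}$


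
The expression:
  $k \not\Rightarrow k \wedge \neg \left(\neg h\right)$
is never true.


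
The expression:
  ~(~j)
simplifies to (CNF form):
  j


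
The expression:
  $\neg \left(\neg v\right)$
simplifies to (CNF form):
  $v$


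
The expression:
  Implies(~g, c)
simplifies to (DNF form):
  c | g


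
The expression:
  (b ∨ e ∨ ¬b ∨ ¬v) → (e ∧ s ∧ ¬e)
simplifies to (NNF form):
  False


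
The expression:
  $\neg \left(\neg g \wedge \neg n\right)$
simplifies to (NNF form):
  $g \vee n$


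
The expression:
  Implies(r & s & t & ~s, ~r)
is always true.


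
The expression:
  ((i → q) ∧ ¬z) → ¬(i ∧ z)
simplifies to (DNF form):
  True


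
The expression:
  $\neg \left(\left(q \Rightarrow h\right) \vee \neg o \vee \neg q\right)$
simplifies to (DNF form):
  $o \wedge q \wedge \neg h$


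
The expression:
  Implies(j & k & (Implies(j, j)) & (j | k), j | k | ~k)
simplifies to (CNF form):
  True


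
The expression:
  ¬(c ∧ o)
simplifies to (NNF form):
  ¬c ∨ ¬o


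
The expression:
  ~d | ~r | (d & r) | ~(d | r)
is always true.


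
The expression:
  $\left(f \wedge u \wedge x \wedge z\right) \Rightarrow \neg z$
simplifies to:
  $\neg f \vee \neg u \vee \neg x \vee \neg z$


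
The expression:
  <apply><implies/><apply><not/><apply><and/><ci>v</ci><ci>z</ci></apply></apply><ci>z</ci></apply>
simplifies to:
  <ci>z</ci>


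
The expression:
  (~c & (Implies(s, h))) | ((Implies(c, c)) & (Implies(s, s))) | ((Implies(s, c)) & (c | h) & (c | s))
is always true.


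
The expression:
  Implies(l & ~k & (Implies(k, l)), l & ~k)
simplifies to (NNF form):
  True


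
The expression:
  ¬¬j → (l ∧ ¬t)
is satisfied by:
  {l: True, t: False, j: False}
  {t: False, j: False, l: False}
  {l: True, t: True, j: False}
  {t: True, l: False, j: False}
  {j: True, l: True, t: False}


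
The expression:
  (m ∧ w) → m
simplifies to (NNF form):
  True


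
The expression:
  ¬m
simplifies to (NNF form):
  ¬m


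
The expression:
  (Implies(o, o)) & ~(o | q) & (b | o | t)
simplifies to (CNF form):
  ~o & ~q & (b | t)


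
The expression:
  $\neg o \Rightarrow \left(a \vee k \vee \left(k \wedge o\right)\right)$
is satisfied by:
  {a: True, o: True, k: True}
  {a: True, o: True, k: False}
  {a: True, k: True, o: False}
  {a: True, k: False, o: False}
  {o: True, k: True, a: False}
  {o: True, k: False, a: False}
  {k: True, o: False, a: False}


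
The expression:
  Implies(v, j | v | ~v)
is always true.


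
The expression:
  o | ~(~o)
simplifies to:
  o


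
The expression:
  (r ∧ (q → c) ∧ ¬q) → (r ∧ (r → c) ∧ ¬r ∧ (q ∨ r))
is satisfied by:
  {q: True, r: False}
  {r: False, q: False}
  {r: True, q: True}


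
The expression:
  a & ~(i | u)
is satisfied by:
  {a: True, u: False, i: False}


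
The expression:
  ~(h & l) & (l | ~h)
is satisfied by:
  {h: False}


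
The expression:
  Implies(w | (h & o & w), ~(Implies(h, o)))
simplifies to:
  ~w | (h & ~o)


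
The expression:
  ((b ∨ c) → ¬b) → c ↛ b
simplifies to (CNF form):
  b ∨ c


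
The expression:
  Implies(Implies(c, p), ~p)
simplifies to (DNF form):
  ~p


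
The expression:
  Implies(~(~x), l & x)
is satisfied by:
  {l: True, x: False}
  {x: False, l: False}
  {x: True, l: True}


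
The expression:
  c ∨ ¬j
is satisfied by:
  {c: True, j: False}
  {j: False, c: False}
  {j: True, c: True}


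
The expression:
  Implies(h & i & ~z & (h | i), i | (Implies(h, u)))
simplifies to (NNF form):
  True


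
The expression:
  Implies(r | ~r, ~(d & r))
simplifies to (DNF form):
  ~d | ~r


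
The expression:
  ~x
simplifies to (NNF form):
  ~x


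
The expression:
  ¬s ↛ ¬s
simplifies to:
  False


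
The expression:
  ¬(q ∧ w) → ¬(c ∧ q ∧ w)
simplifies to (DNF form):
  True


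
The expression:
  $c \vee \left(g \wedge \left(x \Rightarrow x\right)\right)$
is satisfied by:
  {c: True, g: True}
  {c: True, g: False}
  {g: True, c: False}


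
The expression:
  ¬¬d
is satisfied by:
  {d: True}


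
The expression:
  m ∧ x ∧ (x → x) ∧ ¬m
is never true.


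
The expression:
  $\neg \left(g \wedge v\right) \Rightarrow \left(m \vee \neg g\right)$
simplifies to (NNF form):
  $m \vee v \vee \neg g$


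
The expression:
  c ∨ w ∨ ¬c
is always true.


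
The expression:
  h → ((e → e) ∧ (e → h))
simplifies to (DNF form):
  True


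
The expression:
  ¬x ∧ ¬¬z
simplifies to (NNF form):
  z ∧ ¬x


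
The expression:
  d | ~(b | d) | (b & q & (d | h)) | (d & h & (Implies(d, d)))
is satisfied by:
  {d: True, q: True, h: True, b: False}
  {d: True, q: True, h: False, b: False}
  {d: True, h: True, q: False, b: False}
  {d: True, h: False, q: False, b: False}
  {q: True, h: True, d: False, b: False}
  {q: True, h: False, d: False, b: False}
  {h: True, d: False, q: False, b: False}
  {h: False, d: False, q: False, b: False}
  {b: True, d: True, q: True, h: True}
  {b: True, d: True, q: True, h: False}
  {b: True, d: True, h: True, q: False}
  {b: True, d: True, h: False, q: False}
  {b: True, q: True, h: True, d: False}


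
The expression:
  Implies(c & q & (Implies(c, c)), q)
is always true.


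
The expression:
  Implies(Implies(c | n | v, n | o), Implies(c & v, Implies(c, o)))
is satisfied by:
  {o: True, v: False, n: False, c: False}
  {c: False, v: False, o: False, n: False}
  {c: True, o: True, v: False, n: False}
  {c: True, v: False, o: False, n: False}
  {n: True, o: True, c: False, v: False}
  {n: True, c: False, v: False, o: False}
  {n: True, c: True, o: True, v: False}
  {n: True, c: True, v: False, o: False}
  {o: True, v: True, n: False, c: False}
  {v: True, n: False, o: False, c: False}
  {c: True, v: True, o: True, n: False}
  {c: True, v: True, n: False, o: False}
  {o: True, v: True, n: True, c: False}
  {v: True, n: True, c: False, o: False}
  {c: True, v: True, n: True, o: True}


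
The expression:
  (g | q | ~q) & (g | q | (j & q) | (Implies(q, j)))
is always true.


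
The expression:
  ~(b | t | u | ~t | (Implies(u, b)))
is never true.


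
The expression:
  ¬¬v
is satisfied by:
  {v: True}


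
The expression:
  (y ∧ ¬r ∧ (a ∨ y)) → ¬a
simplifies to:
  r ∨ ¬a ∨ ¬y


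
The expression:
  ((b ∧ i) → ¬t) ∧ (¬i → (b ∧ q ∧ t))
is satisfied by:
  {i: True, q: True, t: False, b: False}
  {i: True, q: False, t: False, b: False}
  {i: True, b: True, q: True, t: False}
  {i: True, b: True, q: False, t: False}
  {i: True, t: True, q: True, b: False}
  {i: True, t: True, q: False, b: False}
  {b: True, t: True, q: True, i: False}


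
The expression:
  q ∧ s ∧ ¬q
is never true.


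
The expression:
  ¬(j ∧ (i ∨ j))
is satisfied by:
  {j: False}


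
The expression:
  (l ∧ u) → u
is always true.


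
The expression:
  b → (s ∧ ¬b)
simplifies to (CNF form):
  ¬b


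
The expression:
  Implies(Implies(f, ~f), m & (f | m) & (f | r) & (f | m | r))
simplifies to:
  f | (m & r)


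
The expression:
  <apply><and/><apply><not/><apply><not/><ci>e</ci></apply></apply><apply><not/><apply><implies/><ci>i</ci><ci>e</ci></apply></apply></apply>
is never true.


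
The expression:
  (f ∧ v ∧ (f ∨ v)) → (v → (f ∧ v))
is always true.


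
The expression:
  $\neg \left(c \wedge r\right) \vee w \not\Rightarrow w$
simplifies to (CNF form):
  $\neg c \vee \neg r$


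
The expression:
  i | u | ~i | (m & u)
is always true.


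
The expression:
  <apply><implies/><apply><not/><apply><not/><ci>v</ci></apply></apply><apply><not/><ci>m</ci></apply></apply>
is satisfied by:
  {m: False, v: False}
  {v: True, m: False}
  {m: True, v: False}


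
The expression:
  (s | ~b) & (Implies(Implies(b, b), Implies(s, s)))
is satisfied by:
  {s: True, b: False}
  {b: False, s: False}
  {b: True, s: True}


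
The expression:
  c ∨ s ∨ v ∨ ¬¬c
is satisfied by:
  {c: True, v: True, s: True}
  {c: True, v: True, s: False}
  {c: True, s: True, v: False}
  {c: True, s: False, v: False}
  {v: True, s: True, c: False}
  {v: True, s: False, c: False}
  {s: True, v: False, c: False}


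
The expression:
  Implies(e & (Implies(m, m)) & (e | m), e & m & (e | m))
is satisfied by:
  {m: True, e: False}
  {e: False, m: False}
  {e: True, m: True}


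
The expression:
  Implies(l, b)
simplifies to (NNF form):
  b | ~l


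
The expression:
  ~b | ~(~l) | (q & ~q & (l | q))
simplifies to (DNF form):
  l | ~b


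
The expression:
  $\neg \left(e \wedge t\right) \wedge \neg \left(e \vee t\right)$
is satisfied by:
  {e: False, t: False}


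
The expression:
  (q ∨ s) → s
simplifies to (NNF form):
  s ∨ ¬q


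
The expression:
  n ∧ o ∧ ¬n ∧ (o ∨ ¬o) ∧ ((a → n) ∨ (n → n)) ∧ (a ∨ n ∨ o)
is never true.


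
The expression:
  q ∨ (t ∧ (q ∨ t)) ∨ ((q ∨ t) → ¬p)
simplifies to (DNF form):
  True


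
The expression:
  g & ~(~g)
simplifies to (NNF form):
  g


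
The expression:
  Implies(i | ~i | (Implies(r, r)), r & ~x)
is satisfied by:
  {r: True, x: False}


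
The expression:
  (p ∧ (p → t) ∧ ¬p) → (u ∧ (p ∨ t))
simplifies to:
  True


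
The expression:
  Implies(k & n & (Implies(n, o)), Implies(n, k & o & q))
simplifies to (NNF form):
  q | ~k | ~n | ~o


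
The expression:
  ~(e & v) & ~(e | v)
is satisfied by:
  {v: False, e: False}


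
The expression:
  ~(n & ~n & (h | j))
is always true.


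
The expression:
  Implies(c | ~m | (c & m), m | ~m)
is always true.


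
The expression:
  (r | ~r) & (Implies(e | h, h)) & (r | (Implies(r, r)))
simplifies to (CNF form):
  h | ~e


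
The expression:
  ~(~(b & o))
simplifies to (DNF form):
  b & o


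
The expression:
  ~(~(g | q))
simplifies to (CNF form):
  g | q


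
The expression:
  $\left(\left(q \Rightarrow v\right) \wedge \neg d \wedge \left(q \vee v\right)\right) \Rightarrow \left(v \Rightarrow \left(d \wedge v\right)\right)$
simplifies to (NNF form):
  $d \vee \neg v$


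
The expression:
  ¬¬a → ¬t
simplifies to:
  ¬a ∨ ¬t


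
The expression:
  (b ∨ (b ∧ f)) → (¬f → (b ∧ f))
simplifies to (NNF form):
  f ∨ ¬b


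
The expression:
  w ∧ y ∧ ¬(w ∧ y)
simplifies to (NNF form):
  False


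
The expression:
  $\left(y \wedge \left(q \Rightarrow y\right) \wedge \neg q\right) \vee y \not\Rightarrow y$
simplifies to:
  $y \wedge \neg q$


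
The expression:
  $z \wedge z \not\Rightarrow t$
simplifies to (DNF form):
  $z \wedge \neg t$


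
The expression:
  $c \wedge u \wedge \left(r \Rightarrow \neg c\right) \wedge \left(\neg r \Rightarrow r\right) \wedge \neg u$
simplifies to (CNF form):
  $\text{False}$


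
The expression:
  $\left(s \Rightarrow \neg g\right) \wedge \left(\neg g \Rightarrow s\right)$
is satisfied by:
  {g: True, s: False}
  {s: True, g: False}


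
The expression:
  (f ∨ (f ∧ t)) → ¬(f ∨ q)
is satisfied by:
  {f: False}


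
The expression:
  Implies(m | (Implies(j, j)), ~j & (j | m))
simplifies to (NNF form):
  m & ~j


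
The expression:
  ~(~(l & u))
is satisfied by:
  {u: True, l: True}


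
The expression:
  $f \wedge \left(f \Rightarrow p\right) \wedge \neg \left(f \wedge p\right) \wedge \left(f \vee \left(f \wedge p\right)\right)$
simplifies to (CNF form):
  $\text{False}$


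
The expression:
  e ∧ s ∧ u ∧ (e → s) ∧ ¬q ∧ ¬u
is never true.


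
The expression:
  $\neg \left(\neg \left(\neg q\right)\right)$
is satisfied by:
  {q: False}


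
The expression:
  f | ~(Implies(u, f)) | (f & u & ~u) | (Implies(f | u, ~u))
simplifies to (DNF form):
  True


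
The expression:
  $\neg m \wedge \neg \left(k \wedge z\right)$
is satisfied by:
  {k: False, m: False, z: False}
  {z: True, k: False, m: False}
  {k: True, z: False, m: False}


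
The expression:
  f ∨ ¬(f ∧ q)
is always true.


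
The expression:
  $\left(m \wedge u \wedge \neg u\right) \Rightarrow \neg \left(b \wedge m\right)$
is always true.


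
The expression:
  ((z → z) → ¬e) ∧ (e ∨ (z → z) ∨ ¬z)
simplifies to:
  ¬e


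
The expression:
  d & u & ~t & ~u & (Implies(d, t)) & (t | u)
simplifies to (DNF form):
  False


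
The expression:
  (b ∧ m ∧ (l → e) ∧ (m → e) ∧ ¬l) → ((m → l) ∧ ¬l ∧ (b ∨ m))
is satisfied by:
  {l: True, m: False, b: False, e: False}
  {e: False, m: False, l: False, b: False}
  {e: True, l: True, m: False, b: False}
  {e: True, m: False, l: False, b: False}
  {b: True, l: True, e: False, m: False}
  {b: True, e: False, m: False, l: False}
  {b: True, e: True, l: True, m: False}
  {b: True, e: True, m: False, l: False}
  {l: True, m: True, b: False, e: False}
  {m: True, b: False, l: False, e: False}
  {e: True, m: True, l: True, b: False}
  {e: True, m: True, b: False, l: False}
  {l: True, m: True, b: True, e: False}
  {m: True, b: True, e: False, l: False}
  {e: True, m: True, b: True, l: True}


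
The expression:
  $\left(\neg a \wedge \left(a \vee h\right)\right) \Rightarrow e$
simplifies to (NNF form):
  $a \vee e \vee \neg h$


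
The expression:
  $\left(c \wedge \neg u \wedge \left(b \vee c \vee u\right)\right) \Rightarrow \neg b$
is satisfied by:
  {u: True, c: False, b: False}
  {c: False, b: False, u: False}
  {b: True, u: True, c: False}
  {b: True, c: False, u: False}
  {u: True, c: True, b: False}
  {c: True, u: False, b: False}
  {b: True, c: True, u: True}


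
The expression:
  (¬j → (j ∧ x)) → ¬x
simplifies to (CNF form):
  ¬j ∨ ¬x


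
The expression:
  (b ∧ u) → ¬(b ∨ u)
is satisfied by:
  {u: False, b: False}
  {b: True, u: False}
  {u: True, b: False}


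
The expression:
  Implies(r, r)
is always true.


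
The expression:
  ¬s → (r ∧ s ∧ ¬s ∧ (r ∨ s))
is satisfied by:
  {s: True}


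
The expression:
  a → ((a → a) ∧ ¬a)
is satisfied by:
  {a: False}
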